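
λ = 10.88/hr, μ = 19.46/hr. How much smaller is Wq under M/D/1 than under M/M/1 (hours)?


ρ = 10.88/19.46 = 0.5591
Wq(M/M/1) = ρ/(μ−λ) = 0.5591/8.58 = 0.06516 hr
Wq(M/D/1) = ρ/(2(μ−λ)) = 0.03258 hr
Savings = 0.06516 − 0.03258 = 0.03258 hr

Final: 0.03258 hr


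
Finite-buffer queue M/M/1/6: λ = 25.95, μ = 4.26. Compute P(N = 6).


ρ = λ/μ = 25.95/4.26 = 6.0915
P_K = (1−ρ)ρ^K/(1−ρ^(K+1)) = (-5.0915·51093.608801)/(1 − 311239.236711)
= -260145.627910/-311238.236711 = 0.835841

Final: 0.835841


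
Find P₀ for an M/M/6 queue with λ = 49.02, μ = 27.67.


a = λ/μ = 49.02/27.67 = 1.7716; ρ = a/c = 0.2953
Σ_{k=0}^{5} a^k/k! (terms k=0..5) = 1.00000 + 1.77159 + 1.56927 + 0.92670 + 0.41044 + 0.14543 = 5.82343
Tail: a^6/(6!(1−ρ)) = 30.91611/(720·0.7047) = 0.06093
P₀ = 1/(5.82343 + 0.06093) = 1/5.88436 = 0.169942

Final: 0.169942


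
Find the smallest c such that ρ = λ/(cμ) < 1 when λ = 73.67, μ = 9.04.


Stability requires cμ > λ ⇔ c > λ/μ.
λ/μ = 73.67/9.04 = 8.1493
Minimum integer c = ⌊8.1493⌋ + 1 = 9
Check: 9·9.04 = 81.36 > 73.67, while 8·9.04 = 72.32 ≤ 73.67

Final: 9 servers


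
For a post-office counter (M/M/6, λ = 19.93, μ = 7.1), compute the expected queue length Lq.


a = λ/μ = 2.8070; ρ = a/6 = 0.4678
P₀ = 0.059704
Lq = P₀·a^c·ρ / (c!·(1−ρ)²) = 0.059704·489.20817·0.4678/(720·0.28319)
= 0.06702

Final: 0.06702


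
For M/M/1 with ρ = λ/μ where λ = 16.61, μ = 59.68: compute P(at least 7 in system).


ρ = 16.61/59.68 = 0.2783
P(N ≥ n) = ρ^n = 0.2783^7 = 0.0001294

Final: 0.0001294


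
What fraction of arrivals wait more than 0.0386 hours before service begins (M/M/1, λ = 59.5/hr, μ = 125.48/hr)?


ρ = 59.5/125.48 = 0.4742
P(Wq > t) = ρ·e^{−(μ−λ)t} = 0.4742·e^{−2.5468}
= 0.4742·0.078330 = 0.037142

Final: 0.037142


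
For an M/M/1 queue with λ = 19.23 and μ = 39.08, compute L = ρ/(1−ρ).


ρ = λ/μ = 19.23/39.08 = 0.4921
L = ρ/(1−ρ) = 0.4921/(1 − 0.4921) = 0.4921/0.5079 = 0.9688

Final: 0.9688


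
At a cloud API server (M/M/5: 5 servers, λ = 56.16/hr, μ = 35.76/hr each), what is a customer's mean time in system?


a = 1.5705; ρ = 0.3141; P₀ = 0.207523
Lq = P₀·a^c·ρ/(c!(1−ρ)²) = 0.01103
Wq = Lq/λ = 0.01103/56.16 = 0.0001964 hr
W = Wq + 1/μ = 0.0001964 + 0.02796 = 0.02816 hr

Final: 0.02816 hr


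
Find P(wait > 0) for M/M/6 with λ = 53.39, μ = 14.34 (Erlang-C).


a = λ/μ = 3.7232; ρ = a/6 = 0.6205
P₀ = 0.022741 (from M/M/c formula)
C(c,a) = [a^c/(c!(1−ρ))]·P₀ = [2663.57308/(720·0.3795)]·0.022741
= 9.74876·0.022741 = 0.221701

Final: 0.221701


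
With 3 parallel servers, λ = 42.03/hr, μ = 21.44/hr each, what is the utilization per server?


ρ = λ/(cμ) = 42.03/(3·21.44) = 42.03/64.32 = 0.6535

Final: 0.6535


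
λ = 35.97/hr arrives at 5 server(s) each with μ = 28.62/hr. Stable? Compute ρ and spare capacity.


Total capacity cμ = 5·28.62 = 143.10/hr
ρ = λ/(cμ) = 35.97/143.10 = 0.2514
Stable ⇔ ρ < 1: YES
Spare capacity = cμ − λ = 143.10 − 35.97 = 107.13/hr

Final: ρ = 0.2514; stable; margin = 107.13/hr


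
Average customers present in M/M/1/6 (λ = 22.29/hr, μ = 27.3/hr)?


ρ = 22.29/27.3 = 0.8165
L = ρ[1 − (K+1)ρ^K + Kρ^(K+1)] / [(1−ρ)(1−ρ^(K+1))]
Numerator: 0.8165·(1 − 7·0.296268 + 6·0.241898) = 0.308232
Denominator: (0.1835)·(0.758102) = 0.139124
L = 0.308232/0.139124 = 2.2155

Final: 2.2155


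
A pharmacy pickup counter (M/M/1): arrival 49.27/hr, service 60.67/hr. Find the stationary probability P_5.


ρ = 49.27/60.67 = 0.8121
P_n = (1−ρ)·ρ^n = (1 − 0.8121)·0.8121^5 = 0.1879·0.353218 = 0.066370

Final: 0.066370


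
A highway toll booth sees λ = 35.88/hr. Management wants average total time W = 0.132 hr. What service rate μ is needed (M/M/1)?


W = 1/(μ−λ) ⇒ μ − λ = 1/W = 1/0.132 = 7.5758
μ = λ + 1/W = 35.88 + 7.5758 = 43.4558 per hr

Final: 43.4558 /hr


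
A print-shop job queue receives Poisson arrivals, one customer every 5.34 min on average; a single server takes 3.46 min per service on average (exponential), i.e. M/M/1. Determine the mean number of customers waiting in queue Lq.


λ = 60/5.34 = 11.2360 /hr
μ = 60/3.46 = 17.3410 /hr
ρ = λ/μ = 11.2360/17.3410 = 0.6479
Lq = ρ²/(1−ρ) = 0.4198/0.3521 = 1.1925

Final: 1.1925


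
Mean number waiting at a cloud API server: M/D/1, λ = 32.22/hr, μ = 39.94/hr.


ρ = 32.22/39.94 = 0.8067
M/D/1: Lq = ρ²/(2(1−ρ)) = 0.6508/(2·0.1933) = 1.68343

Final: 1.68343


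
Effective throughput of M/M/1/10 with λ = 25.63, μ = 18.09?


ρ = 1.4168; P_K = (1−ρ)ρ^10/(1−ρ^11) = 0.300699
λ_eff = λ(1 − P_K) = 25.63·(1 − 0.300699) = 25.63·0.699301 = 17.9231 /hr

Final: 17.9231 /hr


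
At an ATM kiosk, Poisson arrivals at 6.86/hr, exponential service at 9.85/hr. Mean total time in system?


W = 1/(μ−λ) = 1/(9.85 − 6.86) = 1/2.99 = 0.3344 hr

Final: 0.3344 hr


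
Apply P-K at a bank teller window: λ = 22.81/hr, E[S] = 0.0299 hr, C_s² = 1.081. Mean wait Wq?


ρ = λ·E[S] = 22.81·0.0299 = 0.6820
E[S²] = E[S]²(1+C_s²) = 0.0299²·(1+1.081) = 0.001860
Wq = λ·E[S²]/(2(1−ρ)) = 22.81·0.001860/(2·0.3180) = 0.06673 hr

Final: 0.06673 hr


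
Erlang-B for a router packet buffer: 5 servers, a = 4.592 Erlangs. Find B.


B(c,a) = (a^c/c!) / Σ_{k=0}^{c} a^k/k!
a^5/5! = 17.014851
Σ terms (k=0..5): 1.00000 + 4.59200 + 10.54323 + 16.13817 + 18.52662 + 17.01485 = 67.814880
B = 17.014851/67.814880 = 0.250901

Final: 0.250901


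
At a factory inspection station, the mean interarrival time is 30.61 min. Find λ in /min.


λ = 1/(interarrival time) in consistent units.
1 minute = 1 min, so λ = 1/30.61 = 0.03267 per minute

Final: 0.03267 /min


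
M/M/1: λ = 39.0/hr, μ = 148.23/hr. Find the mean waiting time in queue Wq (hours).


ρ = 39.0/148.23 = 0.2631
Wq = ρ/(μ−λ) = 0.2631/(148.23 − 39.0) = 0.2631/109.23 = 0.002409 hr

Final: 0.002409 hr


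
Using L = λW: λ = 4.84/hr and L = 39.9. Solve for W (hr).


W = L/λ = 39.9/4.84 = 8.2438 hr

Final: 8.2438 hr


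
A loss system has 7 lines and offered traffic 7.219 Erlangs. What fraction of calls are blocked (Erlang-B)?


B(c,a) = (a^c/c!) / Σ_{k=0}^{c} a^k/k!
a^7/7! = 202.725676
Σ terms (k=0..7): 1.00000 + 7.21900 + 26.05698 + 62.70178 + 113.16104 + 163.38191 + 196.57567 + 202.72568 = 772.822049
B = 202.725676/772.822049 = 0.262319

Final: 0.262319


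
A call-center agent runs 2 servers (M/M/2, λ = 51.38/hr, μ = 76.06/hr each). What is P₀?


a = λ/μ = 51.38/76.06 = 0.6755; ρ = a/c = 0.3378
Σ_{k=0}^{1} a^k/k! (terms k=0..1) = 1.00000 + 0.67552 = 1.67552
Tail: a^2/(2!(1−ρ)) = 0.45633/(2·0.6622) = 0.34453
P₀ = 1/(1.67552 + 0.34453) = 1/2.02005 = 0.495037

Final: 0.495037


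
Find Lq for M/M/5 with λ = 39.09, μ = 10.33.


a = λ/μ = 3.7841; ρ = a/5 = 0.7568
P₀ = 0.017822
Lq = P₀·a^c·ρ / (c!·(1−ρ)²) = 0.017822·775.93751·0.7568/(120·0.05913)
= 1.47491

Final: 1.47491


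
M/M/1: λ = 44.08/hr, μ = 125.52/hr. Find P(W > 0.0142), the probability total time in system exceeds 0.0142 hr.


W ~ Exponential(μ−λ) for M/M/1.
μ − λ = 125.52 − 44.08 = 81.4400
P(W > t) = e^{−(μ−λ)t} = e^{−1.1564} = 0.314602

Final: 0.314602


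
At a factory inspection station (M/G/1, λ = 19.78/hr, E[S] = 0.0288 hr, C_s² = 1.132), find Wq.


ρ = λ·E[S] = 19.78·0.0288 = 0.5697
E[S²] = E[S]²(1+C_s²) = 0.0288²·(1+1.132) = 0.001768
Wq = λ·E[S²]/(2(1−ρ)) = 19.78·0.001768/(2·0.4303) = 0.04064 hr

Final: 0.04064 hr


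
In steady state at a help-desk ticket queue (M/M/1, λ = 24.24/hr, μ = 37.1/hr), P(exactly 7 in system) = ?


ρ = 24.24/37.1 = 0.6534
P_n = (1−ρ)·ρ^n = (1 − 0.6534)·0.6534^7 = 0.3466·0.050829 = 0.017619

Final: 0.017619


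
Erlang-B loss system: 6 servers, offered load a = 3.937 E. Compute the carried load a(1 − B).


B(6,3.937) = 0.112626 (Erlang-B)
Carried load = a(1 − B) = 3.937·(1 − 0.112626) = 3.937·0.887374 = 3.4936 E

Final: 3.4936 Erlangs


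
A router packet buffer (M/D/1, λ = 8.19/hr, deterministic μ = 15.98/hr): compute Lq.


ρ = 8.19/15.98 = 0.5125
M/D/1: Lq = ρ²/(2(1−ρ)) = 0.2627/(2·0.4875) = 0.26942

Final: 0.26942


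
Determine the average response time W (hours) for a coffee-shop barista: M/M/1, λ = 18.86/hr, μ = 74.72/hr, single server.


W = 1/(μ−λ) = 1/(74.72 − 18.86) = 1/55.86 = 0.01790 hr

Final: 0.01790 hr


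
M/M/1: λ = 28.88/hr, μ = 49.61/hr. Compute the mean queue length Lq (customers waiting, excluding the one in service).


ρ = 28.88/49.61 = 0.5821
Lq = ρ²/(1−ρ) = 0.3389/0.4179 = 0.8110

Final: 0.8110


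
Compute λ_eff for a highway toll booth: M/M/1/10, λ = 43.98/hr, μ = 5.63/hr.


ρ = 7.8117; P_K = (1−ρ)ρ^10/(1−ρ^11) = 0.871987
λ_eff = λ(1 − P_K) = 43.98·(1 − 0.871987) = 43.98·0.128013 = 5.6300 /hr

Final: 5.6300 /hr


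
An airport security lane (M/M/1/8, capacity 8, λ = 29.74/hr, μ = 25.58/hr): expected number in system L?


ρ = 29.74/25.58 = 1.1626
L = ρ[1 − (K+1)ρ^K + Kρ^(K+1)] / [(1−ρ)(1−ρ^(K+1))]
Numerator: 1.1626·(1 − 9·3.338285 + 8·3.881180) = 2.330926
Denominator: (-0.1626)·(-2.881180) = 0.468558
L = 2.330926/0.468558 = 4.9747

Final: 4.9747


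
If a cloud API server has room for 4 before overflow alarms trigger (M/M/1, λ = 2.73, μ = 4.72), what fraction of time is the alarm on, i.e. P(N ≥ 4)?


ρ = 2.73/4.72 = 0.5784
P(N ≥ n) = ρ^n = 0.5784^4 = 0.111914

Final: 0.111914


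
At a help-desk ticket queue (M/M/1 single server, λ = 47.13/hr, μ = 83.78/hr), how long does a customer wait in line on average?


ρ = 47.13/83.78 = 0.5625
Wq = ρ/(μ−λ) = 0.5625/(83.78 − 47.13) = 0.5625/36.65 = 0.01535 hr

Final: 0.01535 hr


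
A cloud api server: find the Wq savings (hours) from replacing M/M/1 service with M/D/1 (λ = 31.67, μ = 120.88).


ρ = 31.67/120.88 = 0.2620
Wq(M/M/1) = ρ/(μ−λ) = 0.2620/89.21 = 0.002937 hr
Wq(M/D/1) = ρ/(2(μ−λ)) = 0.001468 hr
Savings = 0.002937 − 0.001468 = 0.001468 hr

Final: 0.001468 hr


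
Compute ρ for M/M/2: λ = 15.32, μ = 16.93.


ρ = λ/(cμ) = 15.32/(2·16.93) = 15.32/33.86 = 0.4525

Final: 0.4525


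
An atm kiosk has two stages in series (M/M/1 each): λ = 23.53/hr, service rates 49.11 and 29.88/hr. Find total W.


Each node sees arrival rate λ = 23.53/hr (tandem ⇒ throughput preserved).
W₁ = 1/(μ₁−λ) = 1/(49.11−23.53) = 0.03909 hr
W₂ = 1/(μ₂−λ) = 1/(29.88−23.53) = 0.15748 hr
W_total = W₁ + W₂ = 0.03909 + 0.15748 = 0.19657 hr

Final: 0.19657 hr


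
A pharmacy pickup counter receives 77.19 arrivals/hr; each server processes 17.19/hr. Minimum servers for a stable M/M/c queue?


Stability requires cμ > λ ⇔ c > λ/μ.
λ/μ = 77.19/17.19 = 4.4904
Minimum integer c = ⌊4.4904⌋ + 1 = 5
Check: 5·17.19 = 85.95 > 77.19, while 4·17.19 = 68.76 ≤ 77.19

Final: 5 servers


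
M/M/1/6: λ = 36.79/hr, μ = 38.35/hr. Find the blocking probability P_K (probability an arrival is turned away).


ρ = λ/μ = 36.79/38.35 = 0.9593
P_K = (1−ρ)ρ^K/(1−ρ^(K+1)) = (0.04068·0.779447)/(1 − 0.747741)
= 0.031706/0.252259 = 0.125689

Final: 0.125689


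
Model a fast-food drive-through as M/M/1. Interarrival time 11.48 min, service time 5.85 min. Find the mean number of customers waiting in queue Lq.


λ = 60/11.48 = 5.2265 /hr
μ = 60/5.85 = 10.2564 /hr
ρ = λ/μ = 5.2265/10.2564 = 0.5096
Lq = ρ²/(1−ρ) = 0.2597/0.4904 = 0.5295

Final: 0.5295


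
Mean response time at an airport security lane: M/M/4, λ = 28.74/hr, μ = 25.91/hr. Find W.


a = 1.1092; ρ = 0.2773; P₀ = 0.329039
Lq = P₀·a^c·ρ/(c!(1−ρ)²) = 0.01102
Wq = Lq/λ = 0.01102/28.74 = 0.0003834 hr
W = Wq + 1/μ = 0.0003834 + 0.03860 = 0.03898 hr

Final: 0.03898 hr


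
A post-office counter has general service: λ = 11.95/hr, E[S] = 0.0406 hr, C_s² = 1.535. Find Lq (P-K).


ρ = λ·E[S] = 11.95·0.0406 = 0.4852
Lq = ρ²(1+C_s²)/(2(1−ρ)) = 0.2354·(1+1.535)/(2·0.5148)
= 0.2354·2.5350/1.0297 = 0.57952

Final: 0.57952


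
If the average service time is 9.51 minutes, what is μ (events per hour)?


μ = 1/(service time) in consistent units.
1 hour = 60 min, so μ = 60/9.51 = 6.3091 per hour

Final: 6.3091 /hr


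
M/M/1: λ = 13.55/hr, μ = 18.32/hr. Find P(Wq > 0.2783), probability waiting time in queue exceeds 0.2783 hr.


ρ = 13.55/18.32 = 0.7396
P(Wq > t) = ρ·e^{−(μ−λ)t} = 0.7396·e^{−1.3275}
= 0.7396·0.265142 = 0.196106

Final: 0.196106


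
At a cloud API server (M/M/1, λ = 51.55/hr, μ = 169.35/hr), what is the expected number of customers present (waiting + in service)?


ρ = λ/μ = 51.55/169.35 = 0.3044
L = ρ/(1−ρ) = 0.3044/(1 − 0.3044) = 0.3044/0.6956 = 0.4376

Final: 0.4376


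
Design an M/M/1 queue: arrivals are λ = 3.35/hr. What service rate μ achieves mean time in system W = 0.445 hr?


W = 1/(μ−λ) ⇒ μ − λ = 1/W = 1/0.445 = 2.2472
μ = λ + 1/W = 3.35 + 2.2472 = 5.5972 per hr

Final: 5.5972 /hr


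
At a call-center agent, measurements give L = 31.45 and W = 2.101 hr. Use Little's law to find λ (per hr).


λ = L/W = 31.45/2.101 = 14.9691 /hr

Final: 14.9691 /hr


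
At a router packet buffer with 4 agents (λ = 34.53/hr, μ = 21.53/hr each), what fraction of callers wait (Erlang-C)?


a = λ/μ = 1.6038; ρ = a/4 = 0.4010
P₀ = 0.198505 (from M/M/c formula)
C(c,a) = [a^c/(c!(1−ρ))]·P₀ = [6.61622/(24·0.5990)]·0.198505
= 0.46019·0.198505 = 0.091350

Final: 0.091350


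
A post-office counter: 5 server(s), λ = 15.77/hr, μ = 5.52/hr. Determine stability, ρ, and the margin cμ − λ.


Total capacity cμ = 5·5.52 = 27.60/hr
ρ = λ/(cμ) = 15.77/27.60 = 0.5714
Stable ⇔ ρ < 1: YES
Spare capacity = cμ − λ = 27.60 − 15.77 = 11.83/hr

Final: ρ = 0.5714; stable; margin = 11.83/hr


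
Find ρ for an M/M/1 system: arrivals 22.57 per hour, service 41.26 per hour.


ρ = λ/μ = 22.57/41.26 = 0.5470

Final: 0.5470


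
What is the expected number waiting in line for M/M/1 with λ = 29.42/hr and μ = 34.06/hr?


ρ = 29.42/34.06 = 0.8638
Lq = ρ²/(1−ρ) = 0.7461/0.1362 = 5.4767

Final: 5.4767


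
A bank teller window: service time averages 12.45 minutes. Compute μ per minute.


μ = 1/(service time) in consistent units.
1 minute = 1 min, so μ = 1/12.45 = 0.08032 per minute

Final: 0.08032 /min


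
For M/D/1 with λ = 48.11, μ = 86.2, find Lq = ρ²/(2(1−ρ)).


ρ = 48.11/86.2 = 0.5581
M/D/1: Lq = ρ²/(2(1−ρ)) = 0.3115/(2·0.4419) = 0.35247

Final: 0.35247


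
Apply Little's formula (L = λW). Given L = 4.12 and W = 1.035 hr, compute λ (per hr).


λ = L/W = 4.12/1.035 = 3.9807 /hr

Final: 3.9807 /hr


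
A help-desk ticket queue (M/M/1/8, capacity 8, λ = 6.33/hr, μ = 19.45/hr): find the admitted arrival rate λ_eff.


ρ = 0.3254; P_K = (1−ρ)ρ^8/(1−ρ^9) = 0.00008490
λ_eff = λ(1 − P_K) = 6.33·(1 − 0.00008490) = 6.33·0.999915 = 6.3295 /hr

Final: 6.3295 /hr


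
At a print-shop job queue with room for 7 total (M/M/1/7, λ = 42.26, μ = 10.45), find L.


ρ = 42.26/10.45 = 4.0440
L = ρ[1 − (K+1)ρ^K + Kρ^(K+1)] / [(1−ρ)(1−ρ^(K+1))]
Numerator: 4.0440·(1 − 8·17688.557427 + 7·71532.864771) = 1452703.045129
Denominator: (-3.0440)·(-71531.864771) = 217744.365392
L = 1452703.045129/217744.365392 = 6.6716

Final: 6.6716


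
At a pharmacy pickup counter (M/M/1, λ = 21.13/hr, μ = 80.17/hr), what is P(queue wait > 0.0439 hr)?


ρ = 21.13/80.17 = 0.2636
P(Wq > t) = ρ·e^{−(μ−λ)t} = 0.2636·e^{−2.5919}
= 0.2636·0.074881 = 0.019736

Final: 0.019736


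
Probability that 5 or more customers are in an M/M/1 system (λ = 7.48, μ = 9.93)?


ρ = 7.48/9.93 = 0.7533
P(N ≥ n) = ρ^n = 0.7533^5 = 0.242528

Final: 0.242528


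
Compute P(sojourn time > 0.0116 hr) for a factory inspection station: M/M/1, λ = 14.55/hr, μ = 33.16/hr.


W ~ Exponential(μ−λ) for M/M/1.
μ − λ = 33.16 − 14.55 = 18.6100
P(W > t) = e^{−(μ−λ)t} = e^{−0.2159} = 0.805835

Final: 0.805835


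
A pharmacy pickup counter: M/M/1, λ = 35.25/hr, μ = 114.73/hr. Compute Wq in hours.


ρ = 35.25/114.73 = 0.3072
Wq = ρ/(μ−λ) = 0.3072/(114.73 − 35.25) = 0.3072/79.48 = 0.003866 hr

Final: 0.003866 hr


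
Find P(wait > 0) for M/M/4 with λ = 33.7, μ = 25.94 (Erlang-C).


a = λ/μ = 1.2992; ρ = a/4 = 0.3248
P₀ = 0.271423 (from M/M/c formula)
C(c,a) = [a^c/(c!(1−ρ))]·P₀ = [2.84865/(24·0.6752)]·0.271423
= 0.17579·0.271423 = 0.047713

Final: 0.047713


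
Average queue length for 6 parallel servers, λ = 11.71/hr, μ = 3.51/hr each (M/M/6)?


a = λ/μ = 3.3362; ρ = a/6 = 0.5560
P₀ = 0.034472
Lq = P₀·a^c·ρ / (c!·(1−ρ)²) = 0.034472·1378.79174·0.5560/(720·0.19711)
= 0.18622

Final: 0.18622


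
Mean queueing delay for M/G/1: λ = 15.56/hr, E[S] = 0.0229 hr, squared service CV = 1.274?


ρ = λ·E[S] = 15.56·0.0229 = 0.3563
E[S²] = E[S]²(1+C_s²) = 0.0229²·(1+1.274) = 0.001193
Wq = λ·E[S²]/(2(1−ρ)) = 15.56·0.001193/(2·0.6437) = 0.01441 hr

Final: 0.01441 hr


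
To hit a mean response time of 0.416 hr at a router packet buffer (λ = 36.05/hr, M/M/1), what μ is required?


W = 1/(μ−λ) ⇒ μ − λ = 1/W = 1/0.416 = 2.4038
μ = λ + 1/W = 36.05 + 2.4038 = 38.4538 per hr

Final: 38.4538 /hr


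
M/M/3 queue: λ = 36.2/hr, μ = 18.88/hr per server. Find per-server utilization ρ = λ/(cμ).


ρ = λ/(cμ) = 36.2/(3·18.88) = 36.2/56.64 = 0.6391

Final: 0.6391


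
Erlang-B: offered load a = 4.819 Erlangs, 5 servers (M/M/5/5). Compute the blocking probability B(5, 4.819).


B(c,a) = (a^c/c!) / Σ_{k=0}^{c} a^k/k!
a^5/5! = 21.657254
Σ terms (k=0..5): 1.00000 + 4.81900 + 11.61138 + 18.65175 + 22.47069 + 21.65725 = 80.210075
B = 21.657254/80.210075 = 0.270007

Final: 0.270007


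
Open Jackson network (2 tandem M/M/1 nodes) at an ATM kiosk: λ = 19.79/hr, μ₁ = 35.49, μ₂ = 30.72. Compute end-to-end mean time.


Each node sees arrival rate λ = 19.79/hr (tandem ⇒ throughput preserved).
W₁ = 1/(μ₁−λ) = 1/(35.49−19.79) = 0.06369 hr
W₂ = 1/(μ₂−λ) = 1/(30.72−19.79) = 0.09149 hr
W_total = W₁ + W₂ = 0.06369 + 0.09149 = 0.15519 hr

Final: 0.15519 hr


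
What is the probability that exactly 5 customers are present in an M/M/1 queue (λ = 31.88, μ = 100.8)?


ρ = 31.88/100.8 = 0.3163
P_n = (1−ρ)·ρ^n = (1 − 0.3163)·0.3163^5 = 0.6837·0.003164 = 0.002164

Final: 0.002164


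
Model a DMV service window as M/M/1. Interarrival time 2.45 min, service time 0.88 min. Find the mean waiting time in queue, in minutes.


λ = 60/2.45 = 24.4898 /hr
μ = 60/0.88 = 68.1818 /hr
ρ = λ/μ = 24.4898/68.1818 = 0.3592
Wq = ρ/(μ−λ) = 0.3592/(68.1818−24.4898) = 0.008221 hr
In minutes: 0.008221·60 = 0.4932 min

Final: 0.4932 min


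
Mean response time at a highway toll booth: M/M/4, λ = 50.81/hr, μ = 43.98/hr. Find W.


a = 1.1553; ρ = 0.2888; P₀ = 0.314068
Lq = P₀·a^c·ρ/(c!(1−ρ)²) = 0.01331
Wq = Lq/λ = 0.01331/50.81 = 0.0002620 hr
W = Wq + 1/μ = 0.0002620 + 0.02274 = 0.02300 hr

Final: 0.02300 hr


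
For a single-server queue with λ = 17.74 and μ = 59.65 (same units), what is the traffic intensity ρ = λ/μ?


ρ = λ/μ = 17.74/59.65 = 0.2974

Final: 0.2974


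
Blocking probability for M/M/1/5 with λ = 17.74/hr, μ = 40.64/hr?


ρ = λ/μ = 17.74/40.64 = 0.4365
P_K = (1−ρ)ρ^K/(1−ρ^(K+1)) = (0.5635·0.015849)/(1 − 0.006918)
= 0.008931/0.993082 = 0.008993

Final: 0.008993


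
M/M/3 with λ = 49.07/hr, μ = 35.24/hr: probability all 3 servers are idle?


a = λ/μ = 49.07/35.24 = 1.3925; ρ = a/c = 0.4642
Σ_{k=0}^{2} a^k/k! (terms k=0..2) = 1.00000 + 1.39245 + 0.96946 = 3.36191
Tail: a^3/(3!(1−ρ)) = 2.69986/(6·0.5358) = 0.83974
P₀ = 1/(3.36191 + 0.83974) = 1/4.20166 = 0.238001

Final: 0.238001


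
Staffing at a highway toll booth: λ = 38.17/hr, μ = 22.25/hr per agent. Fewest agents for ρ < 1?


Stability requires cμ > λ ⇔ c > λ/μ.
λ/μ = 38.17/22.25 = 1.7155
Minimum integer c = ⌊1.7155⌋ + 1 = 2
Check: 2·22.25 = 44.50 > 38.17, while 1·22.25 = 22.25 ≤ 38.17

Final: 2 servers


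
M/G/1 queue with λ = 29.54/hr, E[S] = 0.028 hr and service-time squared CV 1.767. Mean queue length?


ρ = λ·E[S] = 29.54·0.028 = 0.8271
Lq = ρ²(1+C_s²)/(2(1−ρ)) = 0.6841·(1+1.767)/(2·0.1729)
= 0.6841·2.7670/0.3458 = 5.47484

Final: 5.47484


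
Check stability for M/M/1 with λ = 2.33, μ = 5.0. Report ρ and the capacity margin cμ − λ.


Total capacity cμ = 1·5.0 = 5.00/hr
ρ = λ/(cμ) = 2.33/5.00 = 0.4660
Stable ⇔ ρ < 1: YES
Spare capacity = cμ − λ = 5.00 − 2.33 = 2.67/hr

Final: ρ = 0.4660; stable; margin = 2.67/hr


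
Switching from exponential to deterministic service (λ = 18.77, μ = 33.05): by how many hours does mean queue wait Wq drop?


ρ = 18.77/33.05 = 0.5679
Wq(M/M/1) = ρ/(μ−λ) = 0.5679/14.28 = 0.03977 hr
Wq(M/D/1) = ρ/(2(μ−λ)) = 0.01989 hr
Savings = 0.03977 − 0.01989 = 0.01989 hr

Final: 0.01989 hr


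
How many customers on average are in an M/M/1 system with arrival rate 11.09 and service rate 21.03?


ρ = λ/μ = 11.09/21.03 = 0.5273
L = ρ/(1−ρ) = 0.5273/(1 − 0.5273) = 0.5273/0.4727 = 1.1157

Final: 1.1157


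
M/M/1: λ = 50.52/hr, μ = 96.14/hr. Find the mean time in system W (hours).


W = 1/(μ−λ) = 1/(96.14 − 50.52) = 1/45.62 = 0.02192 hr

Final: 0.02192 hr


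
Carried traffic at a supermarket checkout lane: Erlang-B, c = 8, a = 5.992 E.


B(8,5.992) = 0.121432 (Erlang-B)
Carried load = a(1 − B) = 5.992·(1 − 0.121432) = 5.992·0.878568 = 5.2644 E

Final: 5.2644 Erlangs


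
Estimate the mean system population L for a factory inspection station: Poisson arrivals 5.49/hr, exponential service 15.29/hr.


ρ = λ/μ = 5.49/15.29 = 0.3591
L = ρ/(1−ρ) = 0.3591/(1 − 0.3591) = 0.3591/0.6409 = 0.5602

Final: 0.5602


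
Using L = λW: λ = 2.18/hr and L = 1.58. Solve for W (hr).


W = L/λ = 1.58/2.18 = 0.7248 hr

Final: 0.7248 hr


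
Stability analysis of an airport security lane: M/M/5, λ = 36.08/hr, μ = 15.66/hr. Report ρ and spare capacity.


Total capacity cμ = 5·15.66 = 78.30/hr
ρ = λ/(cμ) = 36.08/78.30 = 0.4608
Stable ⇔ ρ < 1: YES
Spare capacity = cμ − λ = 78.30 − 36.08 = 42.22/hr

Final: ρ = 0.4608; stable; margin = 42.22/hr


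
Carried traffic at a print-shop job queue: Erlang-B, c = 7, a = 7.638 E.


B(7,7.638) = 0.287345 (Erlang-B)
Carried load = a(1 − B) = 7.638·(1 − 0.287345) = 7.638·0.712655 = 5.4433 E

Final: 5.4433 Erlangs


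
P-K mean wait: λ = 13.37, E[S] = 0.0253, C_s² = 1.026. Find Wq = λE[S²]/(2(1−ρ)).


ρ = λ·E[S] = 13.37·0.0253 = 0.3383
E[S²] = E[S]²(1+C_s²) = 0.0253²·(1+1.026) = 0.001297
Wq = λ·E[S²]/(2(1−ρ)) = 13.37·0.001297/(2·0.6617) = 0.01310 hr

Final: 0.01310 hr


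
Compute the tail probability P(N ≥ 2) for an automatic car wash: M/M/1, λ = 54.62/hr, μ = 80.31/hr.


ρ = 54.62/80.31 = 0.6801
P(N ≥ n) = ρ^n = 0.6801^2 = 0.462556

Final: 0.462556


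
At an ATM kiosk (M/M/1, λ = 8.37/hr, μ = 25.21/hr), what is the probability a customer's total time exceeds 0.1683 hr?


W ~ Exponential(μ−λ) for M/M/1.
μ − λ = 25.21 − 8.37 = 16.8400
P(W > t) = e^{−(μ−λ)t} = e^{−2.8342} = 0.058767

Final: 0.058767


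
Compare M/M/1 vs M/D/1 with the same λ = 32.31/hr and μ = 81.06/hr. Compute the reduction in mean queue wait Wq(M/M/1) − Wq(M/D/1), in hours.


ρ = 32.31/81.06 = 0.3986
Wq(M/M/1) = ρ/(μ−λ) = 0.3986/48.75 = 0.008176 hr
Wq(M/D/1) = ρ/(2(μ−λ)) = 0.004088 hr
Savings = 0.008176 − 0.004088 = 0.004088 hr

Final: 0.004088 hr


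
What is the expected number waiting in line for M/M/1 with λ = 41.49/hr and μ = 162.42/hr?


ρ = 41.49/162.42 = 0.2554
Lq = ρ²/(1−ρ) = 0.06525/0.7446 = 0.08764

Final: 0.08764


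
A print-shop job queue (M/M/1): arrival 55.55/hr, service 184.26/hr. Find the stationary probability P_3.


ρ = 55.55/184.26 = 0.3015
P_n = (1−ρ)·ρ^n = (1 − 0.3015)·0.3015^3 = 0.6985·0.027401 = 0.019140

Final: 0.019140


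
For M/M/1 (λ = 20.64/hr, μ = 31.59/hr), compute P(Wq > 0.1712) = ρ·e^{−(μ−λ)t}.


ρ = 20.64/31.59 = 0.6534
P(Wq > t) = ρ·e^{−(μ−λ)t} = 0.6534·e^{−1.8746}
= 0.6534·0.153410 = 0.100234

Final: 0.100234


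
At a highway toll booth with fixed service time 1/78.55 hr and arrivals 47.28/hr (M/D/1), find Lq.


ρ = 47.28/78.55 = 0.6019
M/D/1: Lq = ρ²/(2(1−ρ)) = 0.3623/(2·0.3981) = 0.45504

Final: 0.45504


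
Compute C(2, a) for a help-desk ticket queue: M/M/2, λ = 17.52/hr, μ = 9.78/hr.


a = λ/μ = 1.7914; ρ = a/2 = 0.8957
P₀ = 0.055016 (from M/M/c formula)
C(c,a) = [a^c/(c!(1−ρ))]·P₀ = [3.20915/(2·0.1043)]·0.055016
= 15.38506·0.055016 = 0.846427

Final: 0.846427


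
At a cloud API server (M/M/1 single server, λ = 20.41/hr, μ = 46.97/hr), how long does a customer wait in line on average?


ρ = 20.41/46.97 = 0.4345
Wq = ρ/(μ−λ) = 0.4345/(46.97 − 20.41) = 0.4345/26.56 = 0.01636 hr

Final: 0.01636 hr


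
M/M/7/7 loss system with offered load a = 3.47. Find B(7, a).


B(c,a) = (a^c/c!) / Σ_{k=0}^{c} a^k/k!
a^7/7! = 1.201921
Σ terms (k=0..7): 1.00000 + 3.47000 + 6.02045 + 6.96365 + 6.04097 + 4.19243 + 2.42462 + 1.20192 = 31.314051
B = 1.201921/31.314051 = 0.038383

Final: 0.038383


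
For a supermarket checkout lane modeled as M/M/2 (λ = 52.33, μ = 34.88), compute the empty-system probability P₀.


a = λ/μ = 52.33/34.88 = 1.5003; ρ = a/c = 0.7501
Σ_{k=0}^{1} a^k/k! (terms k=0..1) = 1.00000 + 1.50029 = 2.50029
Tail: a^2/(2!(1−ρ)) = 2.25086/(2·0.2499) = 4.50430
P₀ = 1/(2.50029 + 4.50430) = 1/7.00459 = 0.142764

Final: 0.142764


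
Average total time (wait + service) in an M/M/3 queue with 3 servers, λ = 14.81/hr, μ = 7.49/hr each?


a = 1.9773; ρ = 0.6591; P₀ = 0.114788
Lq = P₀·a^c·ρ/(c!(1−ρ)²) = 0.83881
Wq = Lq/λ = 0.83881/14.81 = 0.05664 hr
W = Wq + 1/μ = 0.05664 + 0.13351 = 0.19015 hr

Final: 0.19015 hr


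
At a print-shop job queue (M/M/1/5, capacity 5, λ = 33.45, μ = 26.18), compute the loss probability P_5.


ρ = λ/μ = 33.45/26.18 = 1.2777
P_K = (1−ρ)ρ^K/(1−ρ^(K+1)) = (-0.2777·3.405120)/(1 − 4.350697)
= -0.945578/-3.350697 = 0.282203

Final: 0.282203


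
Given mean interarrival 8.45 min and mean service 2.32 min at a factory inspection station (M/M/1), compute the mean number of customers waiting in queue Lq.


λ = 60/8.45 = 7.1006 /hr
μ = 60/2.32 = 25.8621 /hr
ρ = λ/μ = 7.1006/25.8621 = 0.2746
Lq = ρ²/(1−ρ) = 0.07538/0.7254 = 0.1039

Final: 0.1039


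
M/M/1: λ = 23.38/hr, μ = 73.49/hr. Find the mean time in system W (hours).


W = 1/(μ−λ) = 1/(73.49 − 23.38) = 1/50.11 = 0.01996 hr

Final: 0.01996 hr


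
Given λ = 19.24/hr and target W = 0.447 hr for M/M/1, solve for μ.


W = 1/(μ−λ) ⇒ μ − λ = 1/W = 1/0.447 = 2.2371
μ = λ + 1/W = 19.24 + 2.2371 = 21.4771 per hr

Final: 21.4771 /hr


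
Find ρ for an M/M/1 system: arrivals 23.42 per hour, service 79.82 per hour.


ρ = λ/μ = 23.42/79.82 = 0.2934

Final: 0.2934


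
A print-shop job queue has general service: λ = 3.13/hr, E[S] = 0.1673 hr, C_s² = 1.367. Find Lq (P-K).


ρ = λ·E[S] = 3.13·0.1673 = 0.5236
Lq = ρ²(1+C_s²)/(2(1−ρ)) = 0.2742·(1+1.367)/(2·0.4764)
= 0.2742·2.3670/0.9527 = 0.68127

Final: 0.68127


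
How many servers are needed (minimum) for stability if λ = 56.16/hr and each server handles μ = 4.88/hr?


Stability requires cμ > λ ⇔ c > λ/μ.
λ/μ = 56.16/4.88 = 11.5082
Minimum integer c = ⌊11.5082⌋ + 1 = 12
Check: 12·4.88 = 58.56 > 56.16, while 11·4.88 = 53.68 ≤ 56.16

Final: 12 servers


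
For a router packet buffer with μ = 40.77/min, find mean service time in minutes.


Mean service time = 1/μ = 1/40.77 minute = 0.02453 minute
In minutes: 0.02453 × 1 = 0.02453 min

Final: 0.02453 min


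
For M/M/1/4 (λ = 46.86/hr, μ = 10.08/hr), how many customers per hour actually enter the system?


ρ = 4.6488; P_K = (1−ρ)ρ^4/(1−ρ^5) = 0.785253
λ_eff = λ(1 − P_K) = 46.86·(1 − 0.785253) = 46.86·0.214747 = 10.0631 /hr

Final: 10.0631 /hr


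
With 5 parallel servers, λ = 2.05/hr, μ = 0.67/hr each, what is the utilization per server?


ρ = λ/(cμ) = 2.05/(5·0.67) = 2.05/3.35 = 0.6119

Final: 0.6119


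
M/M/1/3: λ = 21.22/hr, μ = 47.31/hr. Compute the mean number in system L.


ρ = 21.22/47.31 = 0.4485
L = ρ[1 − (K+1)ρ^K + Kρ^(K+1)] / [(1−ρ)(1−ρ^(K+1))]
Numerator: 0.4485·(1 − 4·0.090235 + 3·0.040473) = 0.341098
Denominator: (0.5515)·(0.959527) = 0.529149
L = 0.341098/0.529149 = 0.6446

Final: 0.6446


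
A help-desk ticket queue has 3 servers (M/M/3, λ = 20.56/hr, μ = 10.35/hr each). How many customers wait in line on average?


a = λ/μ = 1.9865; ρ = a/3 = 0.6622
P₀ = 0.113294
Lq = P₀·a^c·ρ / (c!·(1−ρ)²) = 0.113294·7.83878·0.6622/(6·0.11414)
= 0.85869

Final: 0.85869


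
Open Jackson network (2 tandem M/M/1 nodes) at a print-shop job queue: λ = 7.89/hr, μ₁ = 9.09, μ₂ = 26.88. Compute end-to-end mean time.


Each node sees arrival rate λ = 7.89/hr (tandem ⇒ throughput preserved).
W₁ = 1/(μ₁−λ) = 1/(9.09−7.89) = 0.83333 hr
W₂ = 1/(μ₂−λ) = 1/(26.88−7.89) = 0.05266 hr
W_total = W₁ + W₂ = 0.83333 + 0.05266 = 0.88599 hr

Final: 0.88599 hr


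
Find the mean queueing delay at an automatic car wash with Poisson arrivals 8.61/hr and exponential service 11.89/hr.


ρ = 8.61/11.89 = 0.7241
Wq = ρ/(μ−λ) = 0.7241/(11.89 − 8.61) = 0.7241/3.28 = 0.2208 hr

Final: 0.2208 hr


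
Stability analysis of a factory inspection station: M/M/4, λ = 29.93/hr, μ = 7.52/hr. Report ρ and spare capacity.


Total capacity cμ = 4·7.52 = 30.08/hr
ρ = λ/(cμ) = 29.93/30.08 = 0.9950
Stable ⇔ ρ < 1: YES
Spare capacity = cμ − λ = 30.08 − 29.93 = 0.15/hr

Final: ρ = 0.9950; stable; margin = 0.15/hr


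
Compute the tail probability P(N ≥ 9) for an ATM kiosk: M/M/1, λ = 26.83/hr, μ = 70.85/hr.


ρ = 26.83/70.85 = 0.3787
P(N ≥ n) = ρ^n = 0.3787^9 = 0.0001602

Final: 0.0001602


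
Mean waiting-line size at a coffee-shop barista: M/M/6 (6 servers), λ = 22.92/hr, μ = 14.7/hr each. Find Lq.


a = λ/μ = 1.5592; ρ = a/6 = 0.2599
P₀ = 0.210241
Lq = P₀·a^c·ρ / (c!·(1−ρ)²) = 0.210241·14.36758·0.2599/(720·0.54780)
= 0.001990

Final: 0.001990


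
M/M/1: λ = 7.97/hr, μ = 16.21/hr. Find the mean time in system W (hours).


W = 1/(μ−λ) = 1/(16.21 − 7.97) = 1/8.24 = 0.1214 hr

Final: 0.1214 hr


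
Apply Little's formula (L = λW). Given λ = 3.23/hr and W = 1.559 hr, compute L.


L = λW = 3.23·1.559 = 5.0356

Final: 5.0356


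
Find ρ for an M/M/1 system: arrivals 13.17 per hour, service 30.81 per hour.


ρ = λ/μ = 13.17/30.81 = 0.4275

Final: 0.4275


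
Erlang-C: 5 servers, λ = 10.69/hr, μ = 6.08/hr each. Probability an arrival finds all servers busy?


a = λ/μ = 1.7582; ρ = a/5 = 0.3516
P₀ = 0.171705 (from M/M/c formula)
C(c,a) = [a^c/(c!(1−ρ))]·P₀ = [16.80237/(120·0.6484)]·0.171705
= 0.21596·0.171705 = 0.037082

Final: 0.037082


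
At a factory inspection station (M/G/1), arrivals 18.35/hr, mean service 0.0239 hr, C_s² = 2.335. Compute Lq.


ρ = λ·E[S] = 18.35·0.0239 = 0.4386
Lq = ρ²(1+C_s²)/(2(1−ρ)) = 0.1923·(1+2.335)/(2·0.5614)
= 0.1923·3.3350/1.1229 = 0.57126

Final: 0.57126


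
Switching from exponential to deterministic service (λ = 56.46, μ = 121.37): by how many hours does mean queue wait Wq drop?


ρ = 56.46/121.37 = 0.4652
Wq(M/M/1) = ρ/(μ−λ) = 0.4652/64.91 = 0.007167 hr
Wq(M/D/1) = ρ/(2(μ−λ)) = 0.003583 hr
Savings = 0.007167 − 0.003583 = 0.003583 hr

Final: 0.003583 hr


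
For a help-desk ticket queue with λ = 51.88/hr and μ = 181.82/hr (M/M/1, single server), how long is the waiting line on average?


ρ = 51.88/181.82 = 0.2853
Lq = ρ²/(1−ρ) = 0.08142/0.7147 = 0.1139

Final: 0.1139


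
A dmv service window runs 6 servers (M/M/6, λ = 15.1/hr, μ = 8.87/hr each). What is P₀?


a = λ/μ = 15.1/8.87 = 1.7024; ρ = a/c = 0.2837
Σ_{k=0}^{5} a^k/k! (terms k=0..5) = 1.00000 + 1.70237 + 1.44903 + 0.82226 + 0.34995 + 0.11915 = 5.44275
Tail: a^6/(6!(1−ρ)) = 24.33997/(720·0.7163) = 0.04720
P₀ = 1/(5.44275 + 0.04720) = 1/5.48995 = 0.182151

Final: 0.182151


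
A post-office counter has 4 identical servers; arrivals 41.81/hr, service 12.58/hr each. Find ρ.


ρ = λ/(cμ) = 41.81/(4·12.58) = 41.81/50.32 = 0.8309

Final: 0.8309


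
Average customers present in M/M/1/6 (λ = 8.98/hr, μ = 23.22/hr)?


ρ = 8.98/23.22 = 0.3867
L = ρ[1 − (K+1)ρ^K + Kρ^(K+1)] / [(1−ρ)(1−ρ^(K+1))]
Numerator: 0.3867·(1 − 7·0.003346 + 6·0.001294) = 0.380681
Denominator: (0.6133)·(0.998706) = 0.612471
L = 0.380681/0.612471 = 0.6215

Final: 0.6215


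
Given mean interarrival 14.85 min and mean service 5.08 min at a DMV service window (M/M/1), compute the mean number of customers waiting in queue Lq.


λ = 60/14.85 = 4.0404 /hr
μ = 60/5.08 = 11.8110 /hr
ρ = λ/μ = 4.0404/11.8110 = 0.3421
Lq = ρ²/(1−ρ) = 0.1170/0.6579 = 0.1779

Final: 0.1779


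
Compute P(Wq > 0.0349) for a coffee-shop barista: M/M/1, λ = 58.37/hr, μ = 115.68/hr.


ρ = 58.37/115.68 = 0.5046
P(Wq > t) = ρ·e^{−(μ−λ)t} = 0.5046·e^{−2.0001}
= 0.5046·0.135319 = 0.068280

Final: 0.068280


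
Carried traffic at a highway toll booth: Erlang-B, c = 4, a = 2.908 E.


B(4,2.908) = 0.195844 (Erlang-B)
Carried load = a(1 − B) = 2.908·(1 − 0.195844) = 2.908·0.804156 = 2.3385 E

Final: 2.3385 Erlangs


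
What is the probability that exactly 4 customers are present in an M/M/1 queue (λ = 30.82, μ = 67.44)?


ρ = 30.82/67.44 = 0.4570
P_n = (1−ρ)·ρ^n = (1 − 0.4570)·0.4570^4 = 0.5430·0.043617 = 0.023684

Final: 0.023684


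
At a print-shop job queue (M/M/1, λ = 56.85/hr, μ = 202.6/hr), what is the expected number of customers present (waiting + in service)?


ρ = λ/μ = 56.85/202.6 = 0.2806
L = ρ/(1−ρ) = 0.2806/(1 − 0.2806) = 0.2806/0.7194 = 0.3901

Final: 0.3901


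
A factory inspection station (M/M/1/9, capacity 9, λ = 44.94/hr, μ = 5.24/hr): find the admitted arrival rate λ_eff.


ρ = 8.5763; P_K = (1−ρ)ρ^9/(1−ρ^10) = 0.883400
λ_eff = λ(1 − P_K) = 44.94·(1 − 0.883400) = 44.94·0.116600 = 5.2400 /hr

Final: 5.2400 /hr


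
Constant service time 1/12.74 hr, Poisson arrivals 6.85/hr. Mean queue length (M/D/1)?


ρ = 6.85/12.74 = 0.5377
M/D/1: Lq = ρ²/(2(1−ρ)) = 0.2891/(2·0.4623) = 0.31266

Final: 0.31266


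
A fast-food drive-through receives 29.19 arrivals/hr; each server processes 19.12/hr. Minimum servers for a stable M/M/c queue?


Stability requires cμ > λ ⇔ c > λ/μ.
λ/μ = 29.19/19.12 = 1.5267
Minimum integer c = ⌊1.5267⌋ + 1 = 2
Check: 2·19.12 = 38.24 > 29.19, while 1·19.12 = 19.12 ≤ 29.19

Final: 2 servers


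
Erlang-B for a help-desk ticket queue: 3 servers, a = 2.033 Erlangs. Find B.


B(c,a) = (a^c/c!) / Σ_{k=0}^{c} a^k/k!
a^3/3! = 1.400428
Σ terms (k=0..3): 1.00000 + 2.03300 + 2.06654 + 1.40043 = 6.499973
B = 1.400428/6.499973 = 0.215451

Final: 0.215451


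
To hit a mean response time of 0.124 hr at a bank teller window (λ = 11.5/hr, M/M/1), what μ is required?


W = 1/(μ−λ) ⇒ μ − λ = 1/W = 1/0.124 = 8.0645
μ = λ + 1/W = 11.5 + 8.0645 = 19.5645 per hr

Final: 19.5645 /hr


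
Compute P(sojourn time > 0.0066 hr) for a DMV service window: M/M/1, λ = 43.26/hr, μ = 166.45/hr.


W ~ Exponential(μ−λ) for M/M/1.
μ − λ = 166.45 − 43.26 = 123.1900
P(W > t) = e^{−(μ−λ)t} = e^{−0.8131} = 0.443502

Final: 0.443502


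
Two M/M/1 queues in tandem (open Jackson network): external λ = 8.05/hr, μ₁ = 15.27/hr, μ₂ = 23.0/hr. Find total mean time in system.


Each node sees arrival rate λ = 8.05/hr (tandem ⇒ throughput preserved).
W₁ = 1/(μ₁−λ) = 1/(15.27−8.05) = 0.13850 hr
W₂ = 1/(μ₂−λ) = 1/(23.0−8.05) = 0.06689 hr
W_total = W₁ + W₂ = 0.13850 + 0.06689 = 0.20539 hr

Final: 0.20539 hr


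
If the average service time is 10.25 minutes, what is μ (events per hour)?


μ = 1/(service time) in consistent units.
1 hour = 60 min, so μ = 60/10.25 = 5.8537 per hour

Final: 5.8537 /hr


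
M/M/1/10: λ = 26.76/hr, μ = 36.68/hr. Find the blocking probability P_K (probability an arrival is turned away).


ρ = λ/μ = 26.76/36.68 = 0.7296
P_K = (1−ρ)ρ^K/(1−ρ^(K+1)) = (0.2704·0.042714)/(1 − 0.031162)
= 0.011552/0.968838 = 0.011923

Final: 0.011923


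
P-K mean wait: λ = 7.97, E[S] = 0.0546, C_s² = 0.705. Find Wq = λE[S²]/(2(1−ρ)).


ρ = λ·E[S] = 7.97·0.0546 = 0.4352
E[S²] = E[S]²(1+C_s²) = 0.0546²·(1+0.705) = 0.005083
Wq = λ·E[S²]/(2(1−ρ)) = 7.97·0.005083/(2·0.5648) = 0.03586 hr

Final: 0.03586 hr


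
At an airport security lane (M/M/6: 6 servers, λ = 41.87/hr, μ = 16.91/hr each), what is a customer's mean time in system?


a = 2.4760; ρ = 0.4127; P₀ = 0.083625
Lq = P₀·a^c·ρ/(c!(1−ρ)²) = 0.03202
Wq = Lq/λ = 0.03202/41.87 = 0.0007647 hr
W = Wq + 1/μ = 0.0007647 + 0.05914 = 0.05990 hr

Final: 0.05990 hr


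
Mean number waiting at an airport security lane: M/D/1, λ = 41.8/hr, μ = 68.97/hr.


ρ = 41.8/68.97 = 0.6061
M/D/1: Lq = ρ²/(2(1−ρ)) = 0.3673/(2·0.3939) = 0.46620

Final: 0.46620


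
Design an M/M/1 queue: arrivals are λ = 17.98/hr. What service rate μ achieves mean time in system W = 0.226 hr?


W = 1/(μ−λ) ⇒ μ − λ = 1/W = 1/0.226 = 4.4248
μ = λ + 1/W = 17.98 + 4.4248 = 22.4048 per hr

Final: 22.4048 /hr


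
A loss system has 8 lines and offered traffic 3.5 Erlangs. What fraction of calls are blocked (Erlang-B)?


B(c,a) = (a^c/c!) / Σ_{k=0}^{c} a^k/k!
a^8/8! = 0.558501
Σ terms (k=0..8): 1.00000 + 3.50000 + 6.12500 + 7.14583 + 6.25260 + 4.37682 + 2.55315 + 1.27657 + 0.55850 = 32.788481
B = 0.558501/32.788481 = 0.017033

Final: 0.017033


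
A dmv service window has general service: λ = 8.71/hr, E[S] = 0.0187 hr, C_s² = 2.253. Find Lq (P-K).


ρ = λ·E[S] = 8.71·0.0187 = 0.1629
Lq = ρ²(1+C_s²)/(2(1−ρ)) = 0.02653·(1+2.253)/(2·0.8371)
= 0.02653·3.2530/1.6742 = 0.05154

Final: 0.05154


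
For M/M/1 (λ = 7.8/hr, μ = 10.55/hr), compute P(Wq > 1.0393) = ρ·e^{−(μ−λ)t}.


ρ = 7.8/10.55 = 0.7393
P(Wq > t) = ρ·e^{−(μ−λ)t} = 0.7393·e^{−2.8581}
= 0.7393·0.057379 = 0.042422

Final: 0.042422


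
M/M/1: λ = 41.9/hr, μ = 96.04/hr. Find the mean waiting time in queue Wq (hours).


ρ = 41.9/96.04 = 0.4363
Wq = ρ/(μ−λ) = 0.4363/(96.04 − 41.9) = 0.4363/54.14 = 0.008058 hr

Final: 0.008058 hr


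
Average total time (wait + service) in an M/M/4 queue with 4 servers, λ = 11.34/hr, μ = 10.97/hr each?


a = 1.0337; ρ = 0.2584; P₀ = 0.355077
Lq = P₀·a^c·ρ/(c!(1−ρ)²) = 0.007939
Wq = Lq/λ = 0.007939/11.34 = 0.0007001 hr
W = Wq + 1/μ = 0.0007001 + 0.09116 = 0.09186 hr

Final: 0.09186 hr


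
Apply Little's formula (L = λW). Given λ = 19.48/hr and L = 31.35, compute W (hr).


W = L/λ = 31.35/19.48 = 1.6093 hr

Final: 1.6093 hr


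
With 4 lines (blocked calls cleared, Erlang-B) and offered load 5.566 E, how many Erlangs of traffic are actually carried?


B(4,5.566) = 0.440494 (Erlang-B)
Carried load = a(1 − B) = 5.566·(1 − 0.440494) = 5.566·0.559506 = 3.1142 E

Final: 3.1142 Erlangs
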